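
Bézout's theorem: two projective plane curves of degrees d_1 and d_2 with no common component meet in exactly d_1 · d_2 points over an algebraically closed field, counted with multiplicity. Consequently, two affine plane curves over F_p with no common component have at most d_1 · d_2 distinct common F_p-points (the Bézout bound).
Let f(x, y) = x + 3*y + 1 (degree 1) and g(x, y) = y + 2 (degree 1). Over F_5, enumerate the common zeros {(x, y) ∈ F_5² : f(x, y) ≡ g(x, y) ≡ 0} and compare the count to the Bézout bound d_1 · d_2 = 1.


Common zeros: {(0, 3)}; count = 1; Bézout bound = 1.

deg(f) = 1, deg(g) = 1, so Bézout bound = 1.
Scan x ∈ F_5. For each x, list the y ∈ F_5 with f(x, y) ≡ 0 and those with g(x, y) ≡ 0 (mod 5); the common zeros in that column are the intersection.
  x = 0: f ≡ 0 at y ∈ {3}; g ≡ 0 at y ∈ {3}; common: {3}.
  x = 1: f ≡ 0 at y ∈ {1}; g ≡ 0 at y ∈ {3}; common: ∅.
  x = 2: f ≡ 0 at y ∈ {4}; g ≡ 0 at y ∈ {3}; common: ∅.
  x = 3: f ≡ 0 at y ∈ {2}; g ≡ 0 at y ∈ {3}; common: ∅.
  x = 4: f ≡ 0 at y ∈ {0}; g ≡ 0 at y ∈ {3}; common: ∅.
Collecting: common zeros = {(0, 3)}, so the count is 1.
Comparison with the Bézout bound: 1 ≤ 1 = deg(f)·deg(g), as expected for curves with no common component (the bound is attained).


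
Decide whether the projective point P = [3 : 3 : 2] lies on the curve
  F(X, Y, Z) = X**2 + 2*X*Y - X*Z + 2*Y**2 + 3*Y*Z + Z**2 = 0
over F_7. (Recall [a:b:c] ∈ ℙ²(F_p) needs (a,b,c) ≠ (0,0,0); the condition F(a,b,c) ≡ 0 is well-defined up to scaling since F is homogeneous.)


F(3,3,2) ≡ 5 (mod 7); P is NOT on the curve.

Evaluate F(3, 3, 2) term-by-term (mod 7).
  X**2 ↦ 1·9·1·1 = 9
  2*X*Y ↦ 2·3·3·1 = 18
  -X*Z ↦ -1·3·1·2 = -6
  2*Y**2 ↦ 2·1·9·1 = 18
  3*Y*Z ↦ 3·1·3·2 = 18
  Z**2 ↦ 1·1·1·4 = 4
Sum: F(3, 3, 2) = (9) + (18) + (-6) + (18) + (18) + (4) = 61.
Reducing mod 7: 61 ≡ 5 (mod 7).
Since F(a, b, c) ≡ 5 ≠ 0 (mod 7), P does NOT lie on the curve.


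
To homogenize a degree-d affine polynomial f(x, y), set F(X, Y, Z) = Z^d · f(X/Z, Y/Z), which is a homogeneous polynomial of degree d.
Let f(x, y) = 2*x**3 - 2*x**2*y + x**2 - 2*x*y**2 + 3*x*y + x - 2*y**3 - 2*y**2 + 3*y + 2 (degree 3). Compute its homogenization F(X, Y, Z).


F(X, Y, Z) = 2*X**3 - 2*X**2*Y + X**2*Z - 2*X*Y**2 + 3*X*Y*Z + X*Z**2 - 2*Y**3 - 2*Y**2*Z + 3*Y*Z**2 + 2*Z**3

deg(f) = 3.
Substitute x = X/Z, y = Y/Z into f, then multiply by Z^3.
  monomial 2·x^3·y^0 ↦ 2·X^3·Y^0·Z^0.
  monomial -2·x^2·y^1 ↦ -2·X^2·Y^1·Z^0.
  monomial 1·x^2·y^0 ↦ 1·X^2·Y^0·Z^1.
  monomial -2·x^1·y^2 ↦ -2·X^1·Y^2·Z^0.
  monomial 3·x^1·y^1 ↦ 3·X^1·Y^1·Z^1.
  monomial 1·x^1·y^0 ↦ 1·X^1·Y^0·Z^2.
  monomial -2·x^0·y^3 ↦ -2·X^0·Y^3·Z^0.
  monomial -2·x^0·y^2 ↦ -2·X^0·Y^2·Z^1.
  monomial 3·x^0·y^1 ↦ 3·X^0·Y^1·Z^2.
  monomial 2·x^0·y^0 ↦ 2·X^0·Y^0·Z^3.
Collecting: F(X, Y, Z) = 2*X**3 - 2*X**2*Y + X**2*Z - 2*X*Y**2 + 3*X*Y*Z + X*Z**2 - 2*Y**3 - 2*Y**2*Z + 3*Y*Z**2 + 2*Z**3.


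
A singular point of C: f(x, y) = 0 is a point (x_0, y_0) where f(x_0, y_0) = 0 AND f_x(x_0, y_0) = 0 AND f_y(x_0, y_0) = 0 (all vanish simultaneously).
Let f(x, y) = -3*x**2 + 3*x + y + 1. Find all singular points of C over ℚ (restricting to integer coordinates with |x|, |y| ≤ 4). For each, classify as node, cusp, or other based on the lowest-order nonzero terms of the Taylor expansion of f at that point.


No singular points in the scanned grid; C is smooth there.

Compute partial derivatives:
  f_x = 3 - 6*x.
  f_y = 1.
f_y = 1 is a nonzero constant, so f_y never vanishes: no point (x, y) can satisfy f = f_x = f_y = 0. In particular no (x, y) ∈ {−4, ..., 4}² is singular; the curve is smooth.


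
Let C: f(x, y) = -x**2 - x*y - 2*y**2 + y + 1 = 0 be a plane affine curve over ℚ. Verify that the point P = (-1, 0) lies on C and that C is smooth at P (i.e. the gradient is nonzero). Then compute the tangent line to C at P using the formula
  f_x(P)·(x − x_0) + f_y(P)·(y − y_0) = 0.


Tangent line at P: 2*x + 2*y + 2 = 0.

Step 1: f(-1, 0) = 0, so P lies on C.
Step 2: partial derivatives
  f_x(x, y) = -2*x - y, f_y(x, y) = -x - 4*y + 1.
  f_x(P) = 2, f_y(P) = 2 (gradient nonzero, so P is smooth).
Step 3: tangent line at P: 2·(x − -1) + 2·(y − 0) = 0.
Expanding: 2*x + 2*y + 2 = 0.


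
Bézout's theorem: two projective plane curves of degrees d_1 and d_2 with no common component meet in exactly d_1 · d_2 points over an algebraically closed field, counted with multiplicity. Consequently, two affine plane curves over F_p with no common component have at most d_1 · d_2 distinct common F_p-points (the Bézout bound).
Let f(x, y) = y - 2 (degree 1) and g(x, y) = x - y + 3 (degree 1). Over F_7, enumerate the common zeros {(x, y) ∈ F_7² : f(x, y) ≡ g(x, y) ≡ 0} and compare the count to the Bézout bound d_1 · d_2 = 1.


Common zeros: {(6, 2)}; count = 1; Bézout bound = 1.

deg(f) = 1, deg(g) = 1, so Bézout bound = 1.
Scan x ∈ F_7. For each x, list the y ∈ F_7 with f(x, y) ≡ 0 and those with g(x, y) ≡ 0 (mod 7); the common zeros in that column are the intersection.
  x = 0: f ≡ 0 at y ∈ {2}; g ≡ 0 at y ∈ {3}; common: ∅.
  x = 1: f ≡ 0 at y ∈ {2}; g ≡ 0 at y ∈ {4}; common: ∅.
  x = 2: f ≡ 0 at y ∈ {2}; g ≡ 0 at y ∈ {5}; common: ∅.
  x = 3: f ≡ 0 at y ∈ {2}; g ≡ 0 at y ∈ {6}; common: ∅.
  x = 4: f ≡ 0 at y ∈ {2}; g ≡ 0 at y ∈ {0}; common: ∅.
  x = 5: f ≡ 0 at y ∈ {2}; g ≡ 0 at y ∈ {1}; common: ∅.
  x = 6: f ≡ 0 at y ∈ {2}; g ≡ 0 at y ∈ {2}; common: {2}.
Collecting: common zeros = {(6, 2)}, so the count is 1.
Comparison with the Bézout bound: 1 ≤ 1 = deg(f)·deg(g), as expected for curves with no common component (the bound is attained).


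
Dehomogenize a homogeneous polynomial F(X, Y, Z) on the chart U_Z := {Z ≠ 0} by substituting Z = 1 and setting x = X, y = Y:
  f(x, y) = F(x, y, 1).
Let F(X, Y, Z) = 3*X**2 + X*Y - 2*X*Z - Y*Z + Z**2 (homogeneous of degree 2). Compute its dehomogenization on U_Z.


f(x, y) = 3*x**2 + x*y - 2*x - y + 1

On U_Z we set Z = 1. Each monomial c·X^i·Y^j·Z^k in F becomes c·x^i·y^j·1^k = c·x^i·y^j.
Substituting Z = 1: F(X, Y, 1) = 3*x**2 + x*y - 2*x - y + 1.
Note: deg(f) ≤ deg(F) = 2; strict inequality happens when F is divisible by Z (lost terms).


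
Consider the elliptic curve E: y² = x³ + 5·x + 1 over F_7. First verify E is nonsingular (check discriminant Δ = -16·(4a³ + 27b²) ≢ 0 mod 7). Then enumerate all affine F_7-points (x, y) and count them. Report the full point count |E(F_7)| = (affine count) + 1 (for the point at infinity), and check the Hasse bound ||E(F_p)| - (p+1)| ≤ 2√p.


Affine points = {(0, 1), (0, 6), (1, 0), (3, 1), (3, 6), (4, 1), (4, 6), (5, 2), (5, 5), (6, 3), (6, 4)}; affine count = 11; |E(F_7)| = 12.

Discriminant check: Δ ∝ 4a³ + 27b² = 4·5³ + 27·1² = 4·125 + 27·1 ≡ 2 (mod 7). Nonzero ⇒ E is nonsingular.
For each x ∈ F_7, compute rhs = x³ + 5·x + 1 mod 7, then count y ∈ F_7 with y² ≡ rhs.
  x = 0: rhs = 1, matching y values: 1, 6 (2 points).
  x = 1: rhs = 0, matching y values: 0 (1 points).
  x = 2: rhs = 5, matching y values: none (0 points).
  x = 3: rhs = 1, matching y values: 1, 6 (2 points).
  x = 4: rhs = 1, matching y values: 1, 6 (2 points).
  x = 5: rhs = 4, matching y values: 2, 5 (2 points).
  x = 6: rhs = 2, matching y values: 3, 4 (2 points).
Total affine count: 11.
Full point count |E(F_7)| = 11 + 1 = 12.
Hasse bound: |12 − (7+1)| = |4| = 4 ≤ 2√7 ≈ 5.2915 ✓.


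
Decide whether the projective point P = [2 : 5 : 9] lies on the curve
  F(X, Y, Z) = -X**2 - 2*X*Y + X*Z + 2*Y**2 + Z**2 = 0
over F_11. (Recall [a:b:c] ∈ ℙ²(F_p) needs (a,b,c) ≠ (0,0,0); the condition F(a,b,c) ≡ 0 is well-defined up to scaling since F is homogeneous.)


F(2,5,9) ≡ 4 (mod 11); P is NOT on the curve.

Evaluate F(2, 5, 9) term-by-term (mod 11).
  -X**2 ↦ -1·4·1·1 = -4
  -2*X*Y ↦ -2·2·5·1 = -20
  X*Z ↦ 1·2·1·9 = 18
  2*Y**2 ↦ 2·1·25·1 = 50
  Z**2 ↦ 1·1·1·81 = 81
Sum: F(2, 5, 9) = (-4) + (-20) + (18) + (50) + (81) = 125.
Reducing mod 11: 125 ≡ 4 (mod 11).
Since F(a, b, c) ≡ 4 ≠ 0 (mod 11), P does NOT lie on the curve.


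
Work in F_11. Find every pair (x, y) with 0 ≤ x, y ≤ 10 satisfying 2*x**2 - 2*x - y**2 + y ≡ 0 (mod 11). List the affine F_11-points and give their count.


Affine F_11-points: {(0, 0), (0, 1), (1, 0), (1, 1), (3, 4), (3, 8), (4, 2), (4, 10), (8, 2), (8, 10), (9, 4), (9, 8)}; count = 12.

For each of the 121 pairs (x, y) ∈ F_11², evaluate f(x, y) mod 11. Record the zeros.
  x = 0: [0↦0, 1↦0, 2↦9, 3↦5, 4↦10, 5↦2, 6↦3, 7↦2, 8↦10, 9↦5, 10↦9]  zeros at y ∈ {0, 1}
  x = 1: [0↦0, 1↦0, 2↦9, 3↦5, 4↦10, 5↦2, 6↦3, 7↦2, 8↦10, 9↦5, 10↦9]  zeros at y ∈ {0, 1}
  x = 2: [0↦4, 1↦4, 2↦2, 3↦9, 4↦3, 5↦6, 6↦7, 7↦6, 8↦3, 9↦9, 10↦2]  zeros at y ∈ ∅
  x = 3: [0↦1, 1↦1, 2↦10, 3↦6, 4↦0, 5↦3, 6↦4, 7↦3, 8↦0, 9↦6, 10↦10]  zeros at y ∈ {4, 8}
  x = 4: [0↦2, 1↦2, 2↦0, 3↦7, 4↦1, 5↦4, 6↦5, 7↦4, 8↦1, 9↦7, 10↦0]  zeros at y ∈ {2, 10}
  x = 5: [0↦7, 1↦7, 2↦5, 3↦1, 4↦6, 5↦9, 6↦10, 7↦9, 8↦6, 9↦1, 10↦5]  zeros at y ∈ ∅
  x = 6: [0↦5, 1↦5, 2↦3, 3↦10, 4↦4, 5↦7, 6↦8, 7↦7, 8↦4, 9↦10, 10↦3]  zeros at y ∈ ∅
  x = 7: [0↦7, 1↦7, 2↦5, 3↦1, 4↦6, 5↦9, 6↦10, 7↦9, 8↦6, 9↦1, 10↦5]  zeros at y ∈ ∅
  x = 8: [0↦2, 1↦2, 2↦0, 3↦7, 4↦1, 5↦4, 6↦5, 7↦4, 8↦1, 9↦7, 10↦0]  zeros at y ∈ {2, 10}
  x = 9: [0↦1, 1↦1, 2↦10, 3↦6, 4↦0, 5↦3, 6↦4, 7↦3, 8↦0, 9↦6, 10↦10]  zeros at y ∈ {4, 8}
  x = 10: [0↦4, 1↦4, 2↦2, 3↦9, 4↦3, 5↦6, 6↦7, 7↦6, 8↦3, 9↦9, 10↦2]  zeros at y ∈ ∅
Collecting zeros: affine points = {(0, 0), (0, 1), (1, 0), (1, 1), (3, 4), (3, 8), (4, 2), (4, 10), (8, 2), (8, 10), (9, 4), (9, 8)}.
Total count |C(F_11)_aff| = 12.


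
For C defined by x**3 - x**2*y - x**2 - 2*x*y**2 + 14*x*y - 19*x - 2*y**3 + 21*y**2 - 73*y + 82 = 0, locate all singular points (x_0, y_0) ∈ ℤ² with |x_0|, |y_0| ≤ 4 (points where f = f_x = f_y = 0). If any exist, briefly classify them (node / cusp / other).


Singular points: {(1, 3)}; classification: node.

Compute partial derivatives:
  f_x = 3*x**2 - 2*x*y - 2*x - 2*y**2 + 14*y - 19.
  f_y = -x**2 - 4*x*y + 14*x - 6*y**2 + 42*y - 73.
Scan x_0 ∈ {−4, ..., 4}. For each x_0, f_y(x_0, y) is a polynomial in y; find its integer roots y ∈ {−4, ..., 4}, then test f_x and f at those candidates.
  x = -4: f_y(-4, y) = -6*y**2 + 58*y - 145; no integer root y with |y| ≤ 4.
  x = -3: f_y(-3, y) = -6*y**2 + 54*y - 124; no integer root y with |y| ≤ 4.
  x = -2: f_y(-2, y) = -6*y**2 + 50*y - 105; no integer root y with |y| ≤ 4.
  x = -1: f_y(-1, y) = -6*y**2 + 46*y - 88; vanishes at y ∈ {4}. (-1, 4): f_x = 18 ≠ 0.
  x = 0: f_y(0, y) = -6*y**2 + 42*y - 73; no integer root y with |y| ≤ 4.
  x = 1: f_y(1, y) = -6*y**2 + 38*y - 60; vanishes at y ∈ {3}. (1, 3): f_x = 0, f = 0 — SINGULAR.
  x = 2: f_y(2, y) = -6*y**2 + 34*y - 49; no integer root y with |y| ≤ 4.
  x = 3: f_y(3, y) = -6*y**2 + 30*y - 40; no integer root y with |y| ≤ 4.
  x = 4: f_y(4, y) = -6*y**2 + 26*y - 33; no integer root y with |y| ≤ 4.
Only singular point on the grid: (1, 3).
Classify: substitute x = 1 + u, y = 3 + v and expand: f = u**3 - u**2*v - u**2 - 2*u*v**2 - 2*v**3 + v**2.
No constant or linear terms (consistent with a singular point). Quadratic part: -u**2 + v**2. Cubic part: u**3 - u**2*v - 2*u*v**2 - 2*v**3.
The quadratic part v**2 - u**2 = (v − u)(v + u) splits into two distinct linear factors, so there are two distinct tangent lines y − 3 = ±(x − 1) — this is a node (ordinary double point).
Classification: node.


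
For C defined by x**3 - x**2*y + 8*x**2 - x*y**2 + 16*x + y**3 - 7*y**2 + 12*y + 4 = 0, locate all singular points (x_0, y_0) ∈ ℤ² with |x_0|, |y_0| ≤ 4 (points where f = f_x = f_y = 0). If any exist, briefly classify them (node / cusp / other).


Singular points: {(-2, 2)}; classification: cusp.

Compute partial derivatives:
  f_x = 3*x**2 - 2*x*y + 16*x - y**2 + 16.
  f_y = -x**2 - 2*x*y + 3*y**2 - 14*y + 12.
Scan x_0 ∈ {−4, ..., 4}. For each x_0, f_y(x_0, y) is a polynomial in y; find its integer roots y ∈ {−4, ..., 4}, then test f_x and f at those candidates.
  x = -4: f_y(-4, y) = 3*y**2 - 6*y - 4; no integer root y with |y| ≤ 4.
  x = -3: f_y(-3, y) = 3*y**2 - 8*y + 3; no integer root y with |y| ≤ 4.
  x = -2: f_y(-2, y) = 3*y**2 - 10*y + 8; vanishes at y ∈ {2}. (-2, 2): f_x = 0, f = 0 — SINGULAR.
  x = -1: f_y(-1, y) = 3*y**2 - 12*y + 11; no integer root y with |y| ≤ 4.
  x = 0: f_y(0, y) = 3*y**2 - 14*y + 12; no integer root y with |y| ≤ 4.
  x = 1: f_y(1, y) = 3*y**2 - 16*y + 11; no integer root y with |y| ≤ 4.
  x = 2: f_y(2, y) = 3*y**2 - 18*y + 8; no integer root y with |y| ≤ 4.
  x = 3: f_y(3, y) = 3*y**2 - 20*y + 3; no integer root y with |y| ≤ 4.
  x = 4: f_y(4, y) = 3*y**2 - 22*y - 4; no integer root y with |y| ≤ 4.
Only singular point on the grid: (-2, 2).
Classify: substitute x = -2 + u, y = 2 + v and expand: f = u**3 - u**2*v - u*v**2 + v**3 + v**2.
No constant or linear terms (consistent with a singular point). Quadratic part: v**2. Cubic part: u**3 - u**2*v - u*v**2 + v**3.
The quadratic part v**2 is a perfect square, so there is a single (double) tangent line v = 0, i.e. y = 2. Restricting the cubic part to that line (v = 0) leaves u**3 ≠ 0, so f is not divisible by v and the branch is v² ≈ -u**3 to lowest order — this is a cusp.
Classification: cusp.


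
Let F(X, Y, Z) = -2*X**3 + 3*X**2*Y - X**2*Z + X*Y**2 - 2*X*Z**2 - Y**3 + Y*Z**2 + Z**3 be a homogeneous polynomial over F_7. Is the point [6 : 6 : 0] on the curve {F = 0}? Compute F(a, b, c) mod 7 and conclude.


F(6,6,0) ≡ 6 (mod 7); P is NOT on the curve.

Evaluate F(6, 6, 0) term-by-term (mod 7).
  -2*X**3 ↦ -2·216·1·1 = -432
  3*X**2*Y ↦ 3·36·6·1 = 648
  -X**2*Z ↦ -1·36·1·0 = 0
  X*Y**2 ↦ 1·6·36·1 = 216
  -2*X*Z**2 ↦ -2·6·1·0 = 0
  -Y**3 ↦ -1·1·216·1 = -216
  Y*Z**2 ↦ 1·1·6·0 = 0
  Z**3 ↦ 1·1·1·0 = 0
Sum: F(6, 6, 0) = (-432) + (648) + (0) + (216) + (0) + (-216) + (0) + (0) = 216.
Reducing mod 7: 216 ≡ 6 (mod 7).
Since F(a, b, c) ≡ 6 ≠ 0 (mod 7), P does NOT lie on the curve.


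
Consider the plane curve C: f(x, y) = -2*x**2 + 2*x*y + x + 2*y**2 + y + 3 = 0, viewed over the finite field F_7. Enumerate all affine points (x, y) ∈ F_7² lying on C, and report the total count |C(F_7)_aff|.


Affine F_7-points: {(1, 1), (2, 4), (4, 1), (4, 5), (5, 0), (5, 5), (6, 0), (6, 4)}; count = 8.

For each of the 49 pairs (x, y) ∈ F_7², evaluate f(x, y) mod 7. Record the zeros.
  x = 0: [0↦3, 1↦6, 2↦6, 3↦3, 4↦4, 5↦2, 6↦4]  zeros at y ∈ ∅
  x = 1: [0↦2, 1↦0, 2↦2, 3↦1, 4↦4, 5↦4, 6↦1]  zeros at y ∈ {1}
  x = 2: [0↦4, 1↦4, 2↦1, 3↦2, 4↦0, 5↦2, 6↦1]  zeros at y ∈ {4}
  x = 3: [0↦2, 1↦4, 2↦3, 3↦6, 4↦6, 5↦3, 6↦4]  zeros at y ∈ ∅
  x = 4: [0↦3, 1↦0, 2↦1, 3↦6, 4↦1, 5↦0, 6↦3]  zeros at y ∈ {1, 5}
  x = 5: [0↦0, 1↦6, 2↦2, 3↦2, 4↦6, 5↦0, 6↦5]  zeros at y ∈ {0, 5}
  x = 6: [0↦0, 1↦1, 2↦6, 3↦1, 4↦0, 5↦3, 6↦3]  zeros at y ∈ {0, 4}
Collecting zeros: affine points = {(1, 1), (2, 4), (4, 1), (4, 5), (5, 0), (5, 5), (6, 0), (6, 4)}.
Total count |C(F_7)_aff| = 8.


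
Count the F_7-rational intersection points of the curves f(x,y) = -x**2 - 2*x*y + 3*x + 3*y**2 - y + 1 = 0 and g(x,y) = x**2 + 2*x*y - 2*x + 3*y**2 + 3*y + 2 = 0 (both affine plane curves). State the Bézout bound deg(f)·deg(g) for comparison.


Common zeros: ∅; count = 0; Bézout bound = 4.

deg(f) = 2, deg(g) = 2, so Bézout bound = 4.
Scan x ∈ F_7. For each x, list the y ∈ F_7 with f(x, y) ≡ 0 and those with g(x, y) ≡ 0 (mod 7); the common zeros in that column are the intersection.
  x = 0: f ≡ 0 at y ∈ ∅; g ≡ 0 at y ∈ ∅; common: ∅.
  x = 1: f ≡ 0 at y ∈ {3, 5}; g ≡ 0 at y ∈ ∅; common: ∅.
  x = 2: f ≡ 0 at y ∈ ∅; g ≡ 0 at y ∈ {2, 5}; common: ∅.
  x = 3: f ≡ 0 at y ∈ {3, 4}; g ≡ 0 at y ∈ {2}; common: ∅.
  x = 4: f ≡ 0 at y ∈ ∅; g ≡ 0 at y ∈ {3, 5}; common: ∅.
  x = 5: f ≡ 0 at y ∈ ∅; g ≡ 0 at y ∈ {6}; common: ∅.
  x = 6: f ≡ 0 at y ∈ {4, 5}; g ≡ 0 at y ∈ {3, 6}; common: ∅.
Collecting: common zeros = ∅, so the count is 0.
Comparison with the Bézout bound: 0 ≤ 4 = deg(f)·deg(g), as expected for curves with no common component (the affine F_7-count falls short of the bound because intersections may lie at infinity, over extension fields, or carry multiplicity).


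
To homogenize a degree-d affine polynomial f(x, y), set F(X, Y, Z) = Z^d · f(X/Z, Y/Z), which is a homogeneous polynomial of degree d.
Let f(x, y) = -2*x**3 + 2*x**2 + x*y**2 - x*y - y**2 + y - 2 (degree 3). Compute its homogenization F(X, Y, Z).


F(X, Y, Z) = -2*X**3 + 2*X**2*Z + X*Y**2 - X*Y*Z - Y**2*Z + Y*Z**2 - 2*Z**3

deg(f) = 3.
Substitute x = X/Z, y = Y/Z into f, then multiply by Z^3.
  monomial -2·x^3·y^0 ↦ -2·X^3·Y^0·Z^0.
  monomial 2·x^2·y^0 ↦ 2·X^2·Y^0·Z^1.
  monomial 1·x^1·y^2 ↦ 1·X^1·Y^2·Z^0.
  monomial -1·x^1·y^1 ↦ -1·X^1·Y^1·Z^1.
  monomial -1·x^0·y^2 ↦ -1·X^0·Y^2·Z^1.
  monomial 1·x^0·y^1 ↦ 1·X^0·Y^1·Z^2.
  monomial -2·x^0·y^0 ↦ -2·X^0·Y^0·Z^3.
Collecting: F(X, Y, Z) = -2*X**3 + 2*X**2*Z + X*Y**2 - X*Y*Z - Y**2*Z + Y*Z**2 - 2*Z**3.


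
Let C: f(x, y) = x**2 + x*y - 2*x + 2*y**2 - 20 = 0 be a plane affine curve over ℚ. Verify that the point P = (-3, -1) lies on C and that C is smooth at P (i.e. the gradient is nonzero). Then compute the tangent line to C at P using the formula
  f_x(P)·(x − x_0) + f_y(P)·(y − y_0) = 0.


Tangent line at P: -9*x - 7*y - 34 = 0.

Step 1: f(-3, -1) = 0, so P lies on C.
Step 2: partial derivatives
  f_x(x, y) = 2*x + y - 2, f_y(x, y) = x + 4*y.
  f_x(P) = -9, f_y(P) = -7 (gradient nonzero, so P is smooth).
Step 3: tangent line at P: -9·(x − -3) + -7·(y − -1) = 0.
Expanding: -9*x - 7*y - 34 = 0.


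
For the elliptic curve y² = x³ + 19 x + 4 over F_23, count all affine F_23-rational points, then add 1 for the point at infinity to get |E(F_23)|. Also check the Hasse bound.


Affine points = {(0, 2), (0, 21), (1, 1), (1, 22), (2, 2), (2, 21), (4, 11), (4, 12), (6, 9), (6, 14), (8, 1), (8, 22), (11, 7), (11, 16), (14, 1), (14, 22), (19, 5), (19, 18), (20, 9), (20, 14), (21, 2), (21, 21)}; affine count = 22; |E(F_23)| = 23.

Discriminant check: Δ ∝ 4a³ + 27b² = 4·19³ + 27·4² = 4·6859 + 27·16 ≡ 15 (mod 23). Nonzero ⇒ E is nonsingular.
For each x ∈ F_23, compute rhs = x³ + 19·x + 4 mod 23, then count y ∈ F_23 with y² ≡ rhs.
  x = 0: rhs = 4, matching y values: 2, 21 (2 points).
  x = 1: rhs = 1, matching y values: 1, 22 (2 points).
  x = 2: rhs = 4, matching y values: 2, 21 (2 points).
  x = 3: rhs = 19, matching y values: none (0 points).
  x = 4: rhs = 6, matching y values: 11, 12 (2 points).
  x = 5: rhs = 17, matching y values: none (0 points).
  x = 6: rhs = 12, matching y values: 9, 14 (2 points).
  x = 7: rhs = 20, matching y values: none (0 points).
  x = 8: rhs = 1, matching y values: 1, 22 (2 points).
  x = 9: rhs = 7, matching y values: none (0 points).
  x = 10: rhs = 21, matching y values: none (0 points).
  x = 11: rhs = 3, matching y values: 7, 16 (2 points).
  x = 12: rhs = 5, matching y values: none (0 points).
  x = 13: rhs = 10, matching y values: none (0 points).
  x = 14: rhs = 1, matching y values: 1, 22 (2 points).
  x = 15: rhs = 7, matching y values: none (0 points).
  x = 16: rhs = 11, matching y values: none (0 points).
  x = 17: rhs = 19, matching y values: none (0 points).
  x = 18: rhs = 14, matching y values: none (0 points).
  x = 19: rhs = 2, matching y values: 5, 18 (2 points).
  x = 20: rhs = 12, matching y values: 9, 14 (2 points).
  x = 21: rhs = 4, matching y values: 2, 21 (2 points).
  x = 22: rhs = 7, matching y values: none (0 points).
Total affine count: 22.
Full point count |E(F_23)| = 22 + 1 = 23.
Hasse bound: |23 − (23+1)| = |-1| = 1 ≤ 2√23 ≈ 9.5917 ✓.


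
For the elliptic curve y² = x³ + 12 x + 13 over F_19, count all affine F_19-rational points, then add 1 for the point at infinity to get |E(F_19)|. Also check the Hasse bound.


Affine points = {(1, 8), (1, 11), (2, 8), (2, 11), (3, 0), (4, 7), (4, 12), (6, 4), (6, 15), (12, 2), (12, 17), (16, 8), (16, 11), (17, 0), (18, 0)}; affine count = 15; |E(F_19)| = 16.

Discriminant check: Δ ∝ 4a³ + 27b² = 4·12³ + 27·13² = 4·1728 + 27·169 ≡ 18 (mod 19). Nonzero ⇒ E is nonsingular.
For each x ∈ F_19, compute rhs = x³ + 12·x + 13 mod 19, then count y ∈ F_19 with y² ≡ rhs.
  x = 0: rhs = 13, matching y values: none (0 points).
  x = 1: rhs = 7, matching y values: 8, 11 (2 points).
  x = 2: rhs = 7, matching y values: 8, 11 (2 points).
  x = 3: rhs = 0, matching y values: 0 (1 points).
  x = 4: rhs = 11, matching y values: 7, 12 (2 points).
  x = 5: rhs = 8, matching y values: none (0 points).
  x = 6: rhs = 16, matching y values: 4, 15 (2 points).
  x = 7: rhs = 3, matching y values: none (0 points).
  x = 8: rhs = 13, matching y values: none (0 points).
  x = 9: rhs = 14, matching y values: none (0 points).
  x = 10: rhs = 12, matching y values: none (0 points).
  x = 11: rhs = 13, matching y values: none (0 points).
  x = 12: rhs = 4, matching y values: 2, 17 (2 points).
  x = 13: rhs = 10, matching y values: none (0 points).
  x = 14: rhs = 18, matching y values: none (0 points).
  x = 15: rhs = 15, matching y values: none (0 points).
  x = 16: rhs = 7, matching y values: 8, 11 (2 points).
  x = 17: rhs = 0, matching y values: 0 (1 points).
  x = 18: rhs = 0, matching y values: 0 (1 points).
Total affine count: 15.
Full point count |E(F_19)| = 15 + 1 = 16.
Hasse bound: |16 − (19+1)| = |-4| = 4 ≤ 2√19 ≈ 8.7178 ✓.


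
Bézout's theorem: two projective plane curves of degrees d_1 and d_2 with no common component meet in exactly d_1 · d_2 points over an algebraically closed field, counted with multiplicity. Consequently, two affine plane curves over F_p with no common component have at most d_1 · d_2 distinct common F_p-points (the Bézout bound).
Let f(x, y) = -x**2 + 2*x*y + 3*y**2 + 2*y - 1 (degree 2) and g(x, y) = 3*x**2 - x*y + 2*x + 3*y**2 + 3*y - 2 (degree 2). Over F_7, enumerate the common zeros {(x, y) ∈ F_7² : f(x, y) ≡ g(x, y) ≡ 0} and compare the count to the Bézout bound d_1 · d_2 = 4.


Common zeros: ∅; count = 0; Bézout bound = 4.

deg(f) = 2, deg(g) = 2, so Bézout bound = 4.
Scan x ∈ F_7. For each x, list the y ∈ F_7 with f(x, y) ≡ 0 and those with g(x, y) ≡ 0 (mod 7); the common zeros in that column are the intersection.
  x = 0: f ≡ 0 at y ∈ {5, 6}; g ≡ 0 at y ∈ ∅; common: ∅.
  x = 1: f ≡ 0 at y ∈ ∅; g ≡ 0 at y ∈ ∅; common: ∅.
  x = 2: f ≡ 0 at y ∈ ∅; g ≡ 0 at y ∈ {0, 2}; common: ∅.
  x = 3: f ≡ 0 at y ∈ {4, 5}; g ≡ 0 at y ∈ ∅; common: ∅.
  x = 4: f ≡ 0 at y ∈ ∅; g ≡ 0 at y ∈ {1, 4}; common: ∅.
  x = 5: f ≡ 0 at y ∈ {4, 6}; g ≡ 0 at y ∈ {1, 2}; common: ∅.
  x = 6: f ≡ 0 at y ∈ ∅; g ≡ 0 at y ∈ {4}; common: ∅.
Collecting: common zeros = ∅, so the count is 0.
Comparison with the Bézout bound: 0 ≤ 4 = deg(f)·deg(g), as expected for curves with no common component (the affine F_7-count falls short of the bound because intersections may lie at infinity, over extension fields, or carry multiplicity).


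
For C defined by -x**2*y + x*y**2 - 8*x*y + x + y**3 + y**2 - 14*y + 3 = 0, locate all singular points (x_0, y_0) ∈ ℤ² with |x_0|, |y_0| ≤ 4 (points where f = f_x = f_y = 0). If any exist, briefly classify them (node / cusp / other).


Singular points: {(-3, 1)}; classification: node.

Compute partial derivatives:
  f_x = -2*x*y + y**2 - 8*y + 1.
  f_y = -x**2 + 2*x*y - 8*x + 3*y**2 + 2*y - 14.
Scan x_0 ∈ {−4, ..., 4}. For each x_0, f_y(x_0, y) is a polynomial in y; find its integer roots y ∈ {−4, ..., 4}, then test f_x and f at those candidates.
  x = -4: f_y(-4, y) = 3*y**2 - 6*y + 2; no integer root y with |y| ≤ 4.
  x = -3: f_y(-3, y) = 3*y**2 - 4*y + 1; vanishes at y ∈ {1}. (-3, 1): f_x = 0, f = 0 — SINGULAR.
  x = -2: f_y(-2, y) = 3*y**2 - 2*y - 2; no integer root y with |y| ≤ 4.
  x = -1: f_y(-1, y) = 3*y**2 - 7; no integer root y with |y| ≤ 4.
  x = 0: f_y(0, y) = 3*y**2 + 2*y - 14; no integer root y with |y| ≤ 4.
  x = 1: f_y(1, y) = 3*y**2 + 4*y - 23; no integer root y with |y| ≤ 4.
  x = 2: f_y(2, y) = 3*y**2 + 6*y - 34; no integer root y with |y| ≤ 4.
  x = 3: f_y(3, y) = 3*y**2 + 8*y - 47; no integer root y with |y| ≤ 4.
  x = 4: f_y(4, y) = 3*y**2 + 10*y - 62; no integer root y with |y| ≤ 4.
Only singular point on the grid: (-3, 1).
Classify: substitute x = -3 + u, y = 1 + v and expand: f = -u**2*v - u**2 + u*v**2 + v**3 + v**2.
No constant or linear terms (consistent with a singular point). Quadratic part: -u**2 + v**2. Cubic part: -u**2*v + u*v**2 + v**3.
The quadratic part v**2 - u**2 = (v − u)(v + u) splits into two distinct linear factors, so there are two distinct tangent lines y − 1 = ±(x − -3) — this is a node (ordinary double point).
Classification: node.


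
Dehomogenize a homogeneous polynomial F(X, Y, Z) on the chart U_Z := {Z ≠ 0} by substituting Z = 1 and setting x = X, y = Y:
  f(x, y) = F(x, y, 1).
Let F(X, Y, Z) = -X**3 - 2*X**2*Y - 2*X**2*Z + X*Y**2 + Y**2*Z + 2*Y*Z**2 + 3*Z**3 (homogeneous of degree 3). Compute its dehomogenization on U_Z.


f(x, y) = -x**3 - 2*x**2*y - 2*x**2 + x*y**2 + y**2 + 2*y + 3

On U_Z we set Z = 1. Each monomial c·X^i·Y^j·Z^k in F becomes c·x^i·y^j·1^k = c·x^i·y^j.
Substituting Z = 1: F(X, Y, 1) = -x**3 - 2*x**2*y - 2*x**2 + x*y**2 + y**2 + 2*y + 3.
Note: deg(f) ≤ deg(F) = 3; strict inequality happens when F is divisible by Z (lost terms).


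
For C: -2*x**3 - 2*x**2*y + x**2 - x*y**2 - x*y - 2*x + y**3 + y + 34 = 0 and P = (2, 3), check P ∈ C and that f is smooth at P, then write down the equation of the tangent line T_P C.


Tangent line at P: -58*x + 6*y + 98 = 0.

Step 1: f(2, 3) = 0, so P lies on C.
Step 2: partial derivatives
  f_x(x, y) = -6*x**2 - 4*x*y + 2*x - y**2 - y - 2, f_y(x, y) = -2*x**2 - 2*x*y - x + 3*y**2 + 1.
  f_x(P) = -58, f_y(P) = 6 (gradient nonzero, so P is smooth).
Step 3: tangent line at P: -58·(x − 2) + 6·(y − 3) = 0.
Expanding: -58*x + 6*y + 98 = 0.


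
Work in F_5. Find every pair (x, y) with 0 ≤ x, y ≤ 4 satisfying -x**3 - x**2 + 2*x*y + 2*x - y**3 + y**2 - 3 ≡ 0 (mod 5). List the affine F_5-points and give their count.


Affine F_5-points: {(1, 3), (3, 2), (4, 0)}; count = 3.

For each of the 25 pairs (x, y) ∈ F_5², evaluate f(x, y) mod 5. Record the zeros.
  x = 0: [0↦2, 1↦2, 2↦3, 3↦4, 4↦4]  zeros at y ∈ ∅
  x = 1: [0↦2, 1↦4, 2↦2, 3↦0, 4↦2]  zeros at y ∈ {3}
  x = 2: [0↦4, 1↦3, 2↦3, 3↦3, 4↦2]  zeros at y ∈ ∅
  x = 3: [0↦2, 1↦3, 2↦0, 3↦2, 4↦3]  zeros at y ∈ {2}
  x = 4: [0↦0, 1↦3, 2↦2, 3↦1, 4↦4]  zeros at y ∈ {0}
Collecting zeros: affine points = {(1, 3), (3, 2), (4, 0)}.
Total count |C(F_5)_aff| = 3.


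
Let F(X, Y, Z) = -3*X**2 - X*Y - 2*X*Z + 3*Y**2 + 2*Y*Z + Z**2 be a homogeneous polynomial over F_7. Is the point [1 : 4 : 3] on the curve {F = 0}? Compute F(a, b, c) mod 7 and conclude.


F(1,4,3) ≡ 5 (mod 7); P is NOT on the curve.

Evaluate F(1, 4, 3) term-by-term (mod 7).
  -3*X**2 ↦ -3·1·1·1 = -3
  -X*Y ↦ -1·1·4·1 = -4
  -2*X*Z ↦ -2·1·1·3 = -6
  3*Y**2 ↦ 3·1·16·1 = 48
  2*Y*Z ↦ 2·1·4·3 = 24
  Z**2 ↦ 1·1·1·9 = 9
Sum: F(1, 4, 3) = (-3) + (-4) + (-6) + (48) + (24) + (9) = 68.
Reducing mod 7: 68 ≡ 5 (mod 7).
Since F(a, b, c) ≡ 5 ≠ 0 (mod 7), P does NOT lie on the curve.


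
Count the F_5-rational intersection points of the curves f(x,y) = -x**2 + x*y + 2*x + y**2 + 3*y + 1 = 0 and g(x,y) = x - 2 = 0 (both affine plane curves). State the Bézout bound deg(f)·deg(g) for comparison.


Common zeros: {(2, 2), (2, 3)}; count = 2; Bézout bound = 2.

deg(f) = 2, deg(g) = 1, so Bézout bound = 2.
Scan x ∈ F_5. For each x, list the y ∈ F_5 with f(x, y) ≡ 0 and those with g(x, y) ≡ 0 (mod 5); the common zeros in that column are the intersection.
  x = 0: f ≡ 0 at y ∈ {1}; g ≡ 0 at y ∈ ∅; common: ∅.
  x = 1: f ≡ 0 at y ∈ ∅; g ≡ 0 at y ∈ ∅; common: ∅.
  x = 2: f ≡ 0 at y ∈ {2, 3}; g ≡ 0 at y ∈ {0, 1, 2, 3, 4}; common: {2, 3}.
  x = 3: f ≡ 0 at y ∈ {1, 3}; g ≡ 0 at y ∈ ∅; common: ∅.
  x = 4: f ≡ 0 at y ∈ ∅; g ≡ 0 at y ∈ ∅; common: ∅.
Collecting: common zeros = {(2, 2), (2, 3)}, so the count is 2.
Comparison with the Bézout bound: 2 ≤ 2 = deg(f)·deg(g), as expected for curves with no common component (the bound is attained).


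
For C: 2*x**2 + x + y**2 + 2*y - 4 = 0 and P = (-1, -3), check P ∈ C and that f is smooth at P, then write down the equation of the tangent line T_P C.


Tangent line at P: -3*x - 4*y - 15 = 0.

Step 1: f(-1, -3) = 0, so P lies on C.
Step 2: partial derivatives
  f_x(x, y) = 4*x + 1, f_y(x, y) = 2*y + 2.
  f_x(P) = -3, f_y(P) = -4 (gradient nonzero, so P is smooth).
Step 3: tangent line at P: -3·(x − -1) + -4·(y − -3) = 0.
Expanding: -3*x - 4*y - 15 = 0.


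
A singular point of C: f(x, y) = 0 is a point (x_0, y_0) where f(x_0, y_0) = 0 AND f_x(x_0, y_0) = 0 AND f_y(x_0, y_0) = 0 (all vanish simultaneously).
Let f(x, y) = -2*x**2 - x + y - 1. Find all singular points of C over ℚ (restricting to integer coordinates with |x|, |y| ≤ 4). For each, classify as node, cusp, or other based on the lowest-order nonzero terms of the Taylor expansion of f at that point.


No singular points in the scanned grid; C is smooth there.

Compute partial derivatives:
  f_x = -4*x - 1.
  f_y = 1.
f_y = 1 is a nonzero constant, so f_y never vanishes: no point (x, y) can satisfy f = f_x = f_y = 0. In particular no (x, y) ∈ {−4, ..., 4}² is singular; the curve is smooth.


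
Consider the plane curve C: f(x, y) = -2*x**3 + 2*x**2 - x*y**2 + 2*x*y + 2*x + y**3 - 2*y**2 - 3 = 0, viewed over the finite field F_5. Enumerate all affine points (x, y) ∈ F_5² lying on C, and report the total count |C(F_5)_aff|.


Affine F_5-points: {(1, 3), (3, 4)}; count = 2.

For each of the 25 pairs (x, y) ∈ F_5², evaluate f(x, y) mod 5. Record the zeros.
  x = 0: [0↦2, 1↦1, 2↦2, 3↦1, 4↦4]  zeros at y ∈ ∅
  x = 1: [0↦4, 1↦4, 2↦4, 3↦0, 4↦3]  zeros at y ∈ {3}
  x = 2: [0↦3, 1↦4, 2↦3, 3↦1, 4↦4]  zeros at y ∈ ∅
  x = 3: [0↦2, 1↦4, 2↦2, 3↦2, 4↦0]  zeros at y ∈ {4}
  x = 4: [0↦4, 1↦2, 2↦4, 3↦1, 4↦4]  zeros at y ∈ ∅
Collecting zeros: affine points = {(1, 3), (3, 4)}.
Total count |C(F_5)_aff| = 2.


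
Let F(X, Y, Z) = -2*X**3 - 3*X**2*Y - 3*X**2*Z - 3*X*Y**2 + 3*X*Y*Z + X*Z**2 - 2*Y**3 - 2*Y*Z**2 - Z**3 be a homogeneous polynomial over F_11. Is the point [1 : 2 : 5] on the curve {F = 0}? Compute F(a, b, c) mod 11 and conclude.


F(1,2,5) ≡ 10 (mod 11); P is NOT on the curve.

Evaluate F(1, 2, 5) term-by-term (mod 11).
  -2*X**3 ↦ -2·1·1·1 = -2
  -3*X**2*Y ↦ -3·1·2·1 = -6
  -3*X**2*Z ↦ -3·1·1·5 = -15
  -3*X*Y**2 ↦ -3·1·4·1 = -12
  3*X*Y*Z ↦ 3·1·2·5 = 30
  X*Z**2 ↦ 1·1·1·25 = 25
  -2*Y**3 ↦ -2·1·8·1 = -16
  -2*Y*Z**2 ↦ -2·1·2·25 = -100
  -Z**3 ↦ -1·1·1·125 = -125
Sum: F(1, 2, 5) = (-2) + (-6) + (-15) + (-12) + (30) + (25) + (-16) + (-100) + (-125) = -221.
Reducing mod 11: -221 ≡ 10 (mod 11).
Since F(a, b, c) ≡ 10 ≠ 0 (mod 11), P does NOT lie on the curve.


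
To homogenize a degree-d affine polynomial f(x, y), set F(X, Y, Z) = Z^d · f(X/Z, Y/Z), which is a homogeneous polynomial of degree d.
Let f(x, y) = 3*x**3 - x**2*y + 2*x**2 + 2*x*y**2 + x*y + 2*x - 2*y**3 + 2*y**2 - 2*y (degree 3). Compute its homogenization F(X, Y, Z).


F(X, Y, Z) = 3*X**3 - X**2*Y + 2*X**2*Z + 2*X*Y**2 + X*Y*Z + 2*X*Z**2 - 2*Y**3 + 2*Y**2*Z - 2*Y*Z**2

deg(f) = 3.
Substitute x = X/Z, y = Y/Z into f, then multiply by Z^3.
  monomial 3·x^3·y^0 ↦ 3·X^3·Y^0·Z^0.
  monomial -1·x^2·y^1 ↦ -1·X^2·Y^1·Z^0.
  monomial 2·x^2·y^0 ↦ 2·X^2·Y^0·Z^1.
  monomial 2·x^1·y^2 ↦ 2·X^1·Y^2·Z^0.
  monomial 1·x^1·y^1 ↦ 1·X^1·Y^1·Z^1.
  monomial 2·x^1·y^0 ↦ 2·X^1·Y^0·Z^2.
  monomial -2·x^0·y^3 ↦ -2·X^0·Y^3·Z^0.
  monomial 2·x^0·y^2 ↦ 2·X^0·Y^2·Z^1.
  monomial -2·x^0·y^1 ↦ -2·X^0·Y^1·Z^2.
Collecting: F(X, Y, Z) = 3*X**3 - X**2*Y + 2*X**2*Z + 2*X*Y**2 + X*Y*Z + 2*X*Z**2 - 2*Y**3 + 2*Y**2*Z - 2*Y*Z**2.


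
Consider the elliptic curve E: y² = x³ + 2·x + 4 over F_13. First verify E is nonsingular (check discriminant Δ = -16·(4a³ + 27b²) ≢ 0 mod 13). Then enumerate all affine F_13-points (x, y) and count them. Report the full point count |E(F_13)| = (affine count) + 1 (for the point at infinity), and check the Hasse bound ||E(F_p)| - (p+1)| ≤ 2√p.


Affine points = {(0, 2), (0, 11), (2, 4), (2, 9), (5, 3), (5, 10), (7, 6), (7, 7), (8, 5), (8, 8), (9, 6), (9, 7), (10, 6), (10, 7), (12, 1), (12, 12)}; affine count = 16; |E(F_13)| = 17.

Discriminant check: Δ ∝ 4a³ + 27b² = 4·2³ + 27·4² = 4·8 + 27·16 ≡ 9 (mod 13). Nonzero ⇒ E is nonsingular.
For each x ∈ F_13, compute rhs = x³ + 2·x + 4 mod 13, then count y ∈ F_13 with y² ≡ rhs.
  x = 0: rhs = 4, matching y values: 2, 11 (2 points).
  x = 1: rhs = 7, matching y values: none (0 points).
  x = 2: rhs = 3, matching y values: 4, 9 (2 points).
  x = 3: rhs = 11, matching y values: none (0 points).
  x = 4: rhs = 11, matching y values: none (0 points).
  x = 5: rhs = 9, matching y values: 3, 10 (2 points).
  x = 6: rhs = 11, matching y values: none (0 points).
  x = 7: rhs = 10, matching y values: 6, 7 (2 points).
  x = 8: rhs = 12, matching y values: 5, 8 (2 points).
  x = 9: rhs = 10, matching y values: 6, 7 (2 points).
  x = 10: rhs = 10, matching y values: 6, 7 (2 points).
  x = 11: rhs = 5, matching y values: none (0 points).
  x = 12: rhs = 1, matching y values: 1, 12 (2 points).
Total affine count: 16.
Full point count |E(F_13)| = 16 + 1 = 17.
Hasse bound: |17 − (13+1)| = |3| = 3 ≤ 2√13 ≈ 7.2111 ✓.


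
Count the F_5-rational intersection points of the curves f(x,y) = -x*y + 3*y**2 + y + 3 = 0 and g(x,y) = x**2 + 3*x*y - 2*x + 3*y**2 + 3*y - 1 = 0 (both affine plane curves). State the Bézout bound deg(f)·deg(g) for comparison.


Common zeros: ∅; count = 0; Bézout bound = 4.

deg(f) = 2, deg(g) = 2, so Bézout bound = 4.
Scan x ∈ F_5. For each x, list the y ∈ F_5 with f(x, y) ≡ 0 and those with g(x, y) ≡ 0 (mod 5); the common zeros in that column are the intersection.
  x = 0: f ≡ 0 at y ∈ {4}; g ≡ 0 at y ∈ {1, 3}; common: ∅.
  x = 1: f ≡ 0 at y ∈ {2, 3}; g ≡ 0 at y ∈ {4}; common: ∅.
  x = 2: f ≡ 0 at y ∈ {1}; g ≡ 0 at y ∈ ∅; common: ∅.
  x = 3: f ≡ 0 at y ∈ ∅; g ≡ 0 at y ∈ {3}; common: ∅.
  x = 4: f ≡ 0 at y ∈ ∅; g ≡ 0 at y ∈ {1, 4}; common: ∅.
Collecting: common zeros = ∅, so the count is 0.
Comparison with the Bézout bound: 0 ≤ 4 = deg(f)·deg(g), as expected for curves with no common component (the affine F_5-count falls short of the bound because intersections may lie at infinity, over extension fields, or carry multiplicity).


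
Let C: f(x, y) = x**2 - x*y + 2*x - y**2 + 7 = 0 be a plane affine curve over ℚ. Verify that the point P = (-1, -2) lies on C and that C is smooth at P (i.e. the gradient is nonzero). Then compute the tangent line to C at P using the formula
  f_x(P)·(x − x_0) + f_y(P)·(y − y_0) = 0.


Tangent line at P: 2*x + 5*y + 12 = 0.

Step 1: f(-1, -2) = 0, so P lies on C.
Step 2: partial derivatives
  f_x(x, y) = 2*x - y + 2, f_y(x, y) = -x - 2*y.
  f_x(P) = 2, f_y(P) = 5 (gradient nonzero, so P is smooth).
Step 3: tangent line at P: 2·(x − -1) + 5·(y − -2) = 0.
Expanding: 2*x + 5*y + 12 = 0.


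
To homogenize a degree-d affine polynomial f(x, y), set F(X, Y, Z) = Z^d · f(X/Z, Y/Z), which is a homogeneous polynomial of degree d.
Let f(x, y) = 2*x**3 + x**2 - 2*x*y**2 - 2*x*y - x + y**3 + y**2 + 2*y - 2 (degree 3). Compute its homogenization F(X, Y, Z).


F(X, Y, Z) = 2*X**3 + X**2*Z - 2*X*Y**2 - 2*X*Y*Z - X*Z**2 + Y**3 + Y**2*Z + 2*Y*Z**2 - 2*Z**3

deg(f) = 3.
Substitute x = X/Z, y = Y/Z into f, then multiply by Z^3.
  monomial 2·x^3·y^0 ↦ 2·X^3·Y^0·Z^0.
  monomial 1·x^2·y^0 ↦ 1·X^2·Y^0·Z^1.
  monomial -2·x^1·y^2 ↦ -2·X^1·Y^2·Z^0.
  monomial -2·x^1·y^1 ↦ -2·X^1·Y^1·Z^1.
  monomial -1·x^1·y^0 ↦ -1·X^1·Y^0·Z^2.
  monomial 1·x^0·y^3 ↦ 1·X^0·Y^3·Z^0.
  monomial 1·x^0·y^2 ↦ 1·X^0·Y^2·Z^1.
  monomial 2·x^0·y^1 ↦ 2·X^0·Y^1·Z^2.
  monomial -2·x^0·y^0 ↦ -2·X^0·Y^0·Z^3.
Collecting: F(X, Y, Z) = 2*X**3 + X**2*Z - 2*X*Y**2 - 2*X*Y*Z - X*Z**2 + Y**3 + Y**2*Z + 2*Y*Z**2 - 2*Z**3.


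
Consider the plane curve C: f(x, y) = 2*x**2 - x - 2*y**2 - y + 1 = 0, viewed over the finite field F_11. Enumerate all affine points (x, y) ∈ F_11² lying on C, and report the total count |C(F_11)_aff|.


Affine F_11-points: {(0, 6), (0, 10), (6, 6), (6, 10), (7, 8), (8, 0), (8, 5), (9, 0), (9, 5), (10, 8)}; count = 10.

For each of the 121 pairs (x, y) ∈ F_11², evaluate f(x, y) mod 11. Record the zeros.
  x = 0: [0↦1, 1↦9, 2↦2, 3↦2, 4↦9, 5↦1, 6↦0, 7↦6, 8↦8, 9↦6, 10↦0]  zeros at y ∈ {6, 10}
  x = 1: [0↦2, 1↦10, 2↦3, 3↦3, 4↦10, 5↦2, 6↦1, 7↦7, 8↦9, 9↦7, 10↦1]  zeros at y ∈ ∅
  x = 2: [0↦7, 1↦4, 2↦8, 3↦8, 4↦4, 5↦7, 6↦6, 7↦1, 8↦3, 9↦1, 10↦6]  zeros at y ∈ ∅
  x = 3: [0↦5, 1↦2, 2↦6, 3↦6, 4↦2, 5↦5, 6↦4, 7↦10, 8↦1, 9↦10, 10↦4]  zeros at y ∈ ∅
  x = 4: [0↦7, 1↦4, 2↦8, 3↦8, 4↦4, 5↦7, 6↦6, 7↦1, 8↦3, 9↦1, 10↦6]  zeros at y ∈ ∅
  x = 5: [0↦2, 1↦10, 2↦3, 3↦3, 4↦10, 5↦2, 6↦1, 7↦7, 8↦9, 9↦7, 10↦1]  zeros at y ∈ ∅
  x = 6: [0↦1, 1↦9, 2↦2, 3↦2, 4↦9, 5↦1, 6↦0, 7↦6, 8↦8, 9↦6, 10↦0]  zeros at y ∈ {6, 10}
  x = 7: [0↦4, 1↦1, 2↦5, 3↦5, 4↦1, 5↦4, 6↦3, 7↦9, 8↦0, 9↦9, 10↦3]  zeros at y ∈ {8}
  x = 8: [0↦0, 1↦8, 2↦1, 3↦1, 4↦8, 5↦0, 6↦10, 7↦5, 8↦7, 9↦5, 10↦10]  zeros at y ∈ {0, 5}
  x = 9: [0↦0, 1↦8, 2↦1, 3↦1, 4↦8, 5↦0, 6↦10, 7↦5, 8↦7, 9↦5, 10↦10]  zeros at y ∈ {0, 5}
  x = 10: [0↦4, 1↦1, 2↦5, 3↦5, 4↦1, 5↦4, 6↦3, 7↦9, 8↦0, 9↦9, 10↦3]  zeros at y ∈ {8}
Collecting zeros: affine points = {(0, 6), (0, 10), (6, 6), (6, 10), (7, 8), (8, 0), (8, 5), (9, 0), (9, 5), (10, 8)}.
Total count |C(F_11)_aff| = 10.


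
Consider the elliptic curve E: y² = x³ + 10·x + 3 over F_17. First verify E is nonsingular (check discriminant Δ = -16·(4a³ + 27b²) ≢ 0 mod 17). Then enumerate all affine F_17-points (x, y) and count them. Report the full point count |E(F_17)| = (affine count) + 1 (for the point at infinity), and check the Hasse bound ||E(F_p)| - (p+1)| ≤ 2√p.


Affine points = {(3, 3), (3, 14), (5, 5), (5, 12), (7, 5), (7, 12), (8, 0), (10, 7), (10, 10), (11, 4), (11, 13), (12, 7), (12, 10), (13, 1), (13, 16), (15, 3), (15, 14), (16, 3), (16, 14)}; affine count = 19; |E(F_17)| = 20.

Discriminant check: Δ ∝ 4a³ + 27b² = 4·10³ + 27·3² = 4·1000 + 27·9 ≡ 10 (mod 17). Nonzero ⇒ E is nonsingular.
For each x ∈ F_17, compute rhs = x³ + 10·x + 3 mod 17, then count y ∈ F_17 with y² ≡ rhs.
  x = 0: rhs = 3, matching y values: none (0 points).
  x = 1: rhs = 14, matching y values: none (0 points).
  x = 2: rhs = 14, matching y values: none (0 points).
  x = 3: rhs = 9, matching y values: 3, 14 (2 points).
  x = 4: rhs = 5, matching y values: none (0 points).
  x = 5: rhs = 8, matching y values: 5, 12 (2 points).
  x = 6: rhs = 7, matching y values: none (0 points).
  x = 7: rhs = 8, matching y values: 5, 12 (2 points).
  x = 8: rhs = 0, matching y values: 0 (1 points).
  x = 9: rhs = 6, matching y values: none (0 points).
  x = 10: rhs = 15, matching y values: 7, 10 (2 points).
  x = 11: rhs = 16, matching y values: 4, 13 (2 points).
  x = 12: rhs = 15, matching y values: 7, 10 (2 points).
  x = 13: rhs = 1, matching y values: 1, 16 (2 points).
  x = 14: rhs = 14, matching y values: none (0 points).
  x = 15: rhs = 9, matching y values: 3, 14 (2 points).
  x = 16: rhs = 9, matching y values: 3, 14 (2 points).
Total affine count: 19.
Full point count |E(F_17)| = 19 + 1 = 20.
Hasse bound: |20 − (17+1)| = |2| = 2 ≤ 2√17 ≈ 8.2462 ✓.
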